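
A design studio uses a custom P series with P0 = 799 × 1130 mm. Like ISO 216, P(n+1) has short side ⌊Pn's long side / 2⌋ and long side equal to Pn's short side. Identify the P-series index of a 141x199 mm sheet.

P5

P0: 799 × 1130 mm
P1: 565 × 799 mm
P2: 399 × 565 mm
P3: 282 × 399 mm
P4: 199 × 282 mm
P5: 141 × 199 mm
P6: 99 × 141 mm
→ matches P5.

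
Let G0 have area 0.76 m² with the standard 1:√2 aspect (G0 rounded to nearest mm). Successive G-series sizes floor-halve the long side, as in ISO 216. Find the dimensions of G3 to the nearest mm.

Let G0's short side be w mm. w · w√2 = 0.76 m² = 760,000 mm², so w ≈ 733.1 mm and w√2 ≈ 1036.7 mm → G0 = 733 × 1037 mm.
G1: ⌊1037/2⌋ × 733 = 518 × 733 mm
G2: ⌊733/2⌋ × 518 = 366 × 518 mm
G3: ⌊518/2⌋ × 366 = 259 × 366 mm

259 × 366 mm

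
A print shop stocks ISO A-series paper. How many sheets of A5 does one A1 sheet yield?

16

A1 = 594 × 841 mm; A5 = 148 × 210 mm.
Each halving step doubles the count; 4 steps from A1 to A5.
2^4 = 16.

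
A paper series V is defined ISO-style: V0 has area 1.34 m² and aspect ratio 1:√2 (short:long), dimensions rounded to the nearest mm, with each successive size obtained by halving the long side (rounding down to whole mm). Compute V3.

344 × 486 mm

Let V0's short side be w mm. w · w√2 = 1.34 m² = 1,340,000 mm², so w ≈ 973.4 mm and w√2 ≈ 1376.6 mm → V0 = 973 × 1377 mm.
V1: ⌊1377/2⌋ × 973 = 688 × 973 mm
V2: ⌊973/2⌋ × 688 = 486 × 688 mm
V3: ⌊688/2⌋ × 486 = 344 × 486 mm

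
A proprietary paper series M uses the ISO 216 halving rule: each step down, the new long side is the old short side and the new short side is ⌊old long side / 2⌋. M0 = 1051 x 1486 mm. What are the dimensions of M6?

131 × 185 mm

M1: ⌊1486/2⌋ × 1051 = 743 × 1051 mm
M2: ⌊1051/2⌋ × 743 = 525 × 743 mm
M3: ⌊743/2⌋ × 525 = 371 × 525 mm
M4: ⌊525/2⌋ × 371 = 262 × 371 mm
M5: ⌊371/2⌋ × 262 = 185 × 262 mm
M6: ⌊262/2⌋ × 185 = 131 × 185 mm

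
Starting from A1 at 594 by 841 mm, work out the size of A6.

A2: ⌊841/2⌋ × 594 = 420 × 594 mm
A3: ⌊594/2⌋ × 420 = 297 × 420 mm
A4: ⌊420/2⌋ × 297 = 210 × 297 mm
A5: ⌊297/2⌋ × 210 = 148 × 210 mm
A6: ⌊210/2⌋ × 148 = 105 × 148 mm

105 × 148 mm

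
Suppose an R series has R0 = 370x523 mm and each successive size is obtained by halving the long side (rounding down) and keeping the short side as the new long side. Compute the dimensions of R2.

185 × 261 mm

R1: ⌊523/2⌋ × 370 = 261 × 370 mm
R2: ⌊370/2⌋ × 261 = 185 × 261 mm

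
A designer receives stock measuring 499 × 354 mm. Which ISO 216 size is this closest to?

Aspect ratio 499/354 ≈ 1.410 — close to the ISO √2 ≈ 1.414.
In the B-series (B0 = 1000 × 1414 mm): B3 = 353 × 500 mm.
Off by 2 mm total — nearest standard size.

B3 (353 × 500 mm)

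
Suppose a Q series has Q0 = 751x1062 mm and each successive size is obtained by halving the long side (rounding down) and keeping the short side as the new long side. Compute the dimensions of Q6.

Q1: ⌊1062/2⌋ × 751 = 531 × 751 mm
Q2: ⌊751/2⌋ × 531 = 375 × 531 mm
Q3: ⌊531/2⌋ × 375 = 265 × 375 mm
Q4: ⌊375/2⌋ × 265 = 187 × 265 mm
Q5: ⌊265/2⌋ × 187 = 132 × 187 mm
Q6: ⌊187/2⌋ × 132 = 93 × 132 mm

93 × 132 mm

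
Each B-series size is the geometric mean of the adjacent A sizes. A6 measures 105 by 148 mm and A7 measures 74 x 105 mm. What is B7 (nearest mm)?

Short side: √(105 · 74) = √7770 ≈ 88.1 → 88 mm
Long side: √(148 · 105) = √15540 ≈ 124.7 → 125 mm

88 × 125 mm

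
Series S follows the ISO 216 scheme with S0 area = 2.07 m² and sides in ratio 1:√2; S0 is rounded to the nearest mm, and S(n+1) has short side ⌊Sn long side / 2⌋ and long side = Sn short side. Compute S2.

605 × 855 mm

Let S0's short side be w mm. w · w√2 = 2.07 m² = 2,070,000 mm², so w ≈ 1209.8 mm and w√2 ≈ 1711.0 mm → S0 = 1210 × 1711 mm.
S1: ⌊1711/2⌋ × 1210 = 855 × 1210 mm
S2: ⌊1210/2⌋ × 855 = 605 × 855 mm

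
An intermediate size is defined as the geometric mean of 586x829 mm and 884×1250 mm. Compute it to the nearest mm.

Short side: √(586 · 884) = √518024 ≈ 719.7 → 720 mm
Long side: √(829 · 1250) = √1036250 ≈ 1018.0 → 1018 mm

720 × 1018 mm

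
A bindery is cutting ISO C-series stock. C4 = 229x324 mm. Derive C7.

C5: ⌊324/2⌋ × 229 = 162 × 229 mm
C6: ⌊229/2⌋ × 162 = 114 × 162 mm
C7: ⌊162/2⌋ × 114 = 81 × 114 mm

81 × 114 mm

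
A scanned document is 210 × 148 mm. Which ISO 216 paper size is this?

Aspect ratio 210/148 ≈ 1.419 — close to the ISO √2 ≈ 1.414.
In the A-series (A0 area = 1 m²): A5 = 148 × 210 mm.

A5 (148 × 210 mm)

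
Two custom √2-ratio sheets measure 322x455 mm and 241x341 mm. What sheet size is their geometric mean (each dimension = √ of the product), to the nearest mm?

279 × 394 mm

Short side: √(322 · 241) = √77602 ≈ 278.6 → 279 mm
Long side: √(455 · 341) = √155155 ≈ 393.9 → 394 mm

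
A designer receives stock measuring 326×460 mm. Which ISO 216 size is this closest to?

Aspect ratio 460/326 ≈ 1.411 — close to the ISO √2 ≈ 1.414.
In the C-series (envelope sizes, between A and B): C3 = 324 × 458 mm.
Off by 4 mm total — nearest standard size.

C3 (324 × 458 mm)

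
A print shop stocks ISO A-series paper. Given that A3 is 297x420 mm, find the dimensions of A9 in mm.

A4: ⌊420/2⌋ × 297 = 210 × 297 mm
A5: ⌊297/2⌋ × 210 = 148 × 210 mm
A6: ⌊210/2⌋ × 148 = 105 × 148 mm
A7: ⌊148/2⌋ × 105 = 74 × 105 mm
A8: ⌊105/2⌋ × 74 = 52 × 74 mm
A9: ⌊74/2⌋ × 52 = 37 × 52 mm

37 × 52 mm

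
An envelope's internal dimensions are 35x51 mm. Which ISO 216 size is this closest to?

A9 (37 × 52 mm)

Aspect ratio 51/35 ≈ 1.457 (ISO target is √2 ≈ 1.414).
In the A-series (A0 area = 1 m²): A9 = 37 × 52 mm.
Off by 3 mm total — nearest standard size.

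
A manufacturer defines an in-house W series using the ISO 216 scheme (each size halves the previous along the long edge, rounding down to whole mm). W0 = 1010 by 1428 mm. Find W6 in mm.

W1: ⌊1428/2⌋ × 1010 = 714 × 1010 mm
W2: ⌊1010/2⌋ × 714 = 505 × 714 mm
W3: ⌊714/2⌋ × 505 = 357 × 505 mm
W4: ⌊505/2⌋ × 357 = 252 × 357 mm
W5: ⌊357/2⌋ × 252 = 178 × 252 mm
W6: ⌊252/2⌋ × 178 = 126 × 178 mm

126 × 178 mm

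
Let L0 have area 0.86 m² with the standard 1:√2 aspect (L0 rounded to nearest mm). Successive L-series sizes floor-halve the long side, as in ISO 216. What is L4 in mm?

Let L0's short side be w mm. w · w√2 = 0.86 m² = 860,000 mm², so w ≈ 779.8 mm and w√2 ≈ 1102.8 mm → L0 = 780 × 1103 mm.
L1: ⌊1103/2⌋ × 780 = 551 × 780 mm
L2: ⌊780/2⌋ × 551 = 390 × 551 mm
L3: ⌊551/2⌋ × 390 = 275 × 390 mm
L4: ⌊390/2⌋ × 275 = 195 × 275 mm

195 × 275 mm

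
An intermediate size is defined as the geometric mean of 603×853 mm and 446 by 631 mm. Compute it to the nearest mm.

Short side: √(603 · 446) = √268938 ≈ 518.6 → 519 mm
Long side: √(853 · 631) = √538243 ≈ 733.7 → 734 mm

519 × 734 mm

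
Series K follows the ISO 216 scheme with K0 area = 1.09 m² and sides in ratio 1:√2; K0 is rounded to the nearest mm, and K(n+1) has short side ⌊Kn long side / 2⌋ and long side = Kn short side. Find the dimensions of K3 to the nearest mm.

Let K0's short side be w mm. w · w√2 = 1.09 m² = 1,090,000 mm², so w ≈ 877.9 mm and w√2 ≈ 1241.6 mm → K0 = 878 × 1242 mm.
K1: ⌊1242/2⌋ × 878 = 621 × 878 mm
K2: ⌊878/2⌋ × 621 = 439 × 621 mm
K3: ⌊621/2⌋ × 439 = 310 × 439 mm

310 × 439 mm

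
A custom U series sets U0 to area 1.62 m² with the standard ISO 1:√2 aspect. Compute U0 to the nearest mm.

Let the short side be w mm. Then w · w√2 = 1.62 m² = 1,620,000 mm².
w² = 1,620,000/√2, so w ≈ 1070.3 mm; long side = w√2 ≈ 1513.6 mm.

1070 × 1514 mm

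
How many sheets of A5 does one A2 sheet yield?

Each ISO step halves the sheet: 1 × A2 → 2 × A3 → 4 × A4 → 8 × A5
From A2 to A5 is 3 halving steps: 2^3 = 8.

8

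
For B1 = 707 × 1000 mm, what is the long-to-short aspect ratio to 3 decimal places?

1000 / 707 = 1.414
Matches √2 ≈ 1.414 — the ISO 216 defining ratio.

1.414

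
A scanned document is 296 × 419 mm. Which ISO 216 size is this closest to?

Aspect ratio 419/296 ≈ 1.416 — close to the ISO √2 ≈ 1.414.
In the A-series (A0 area = 1 m²): A3 = 297 × 420 mm.
Off by 2 mm total — nearest standard size.

A3 (297 × 420 mm)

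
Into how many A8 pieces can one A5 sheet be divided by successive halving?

Each ISO step halves the sheet: 1 × A5 → 2 × A6 → 4 × A7 → 8 × A8
From A5 to A8 is 3 halving steps: 2^3 = 8.

8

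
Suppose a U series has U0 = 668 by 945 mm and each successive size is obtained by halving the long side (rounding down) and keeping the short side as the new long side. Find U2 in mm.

U1: ⌊945/2⌋ × 668 = 472 × 668 mm
U2: ⌊668/2⌋ × 472 = 334 × 472 mm

334 × 472 mm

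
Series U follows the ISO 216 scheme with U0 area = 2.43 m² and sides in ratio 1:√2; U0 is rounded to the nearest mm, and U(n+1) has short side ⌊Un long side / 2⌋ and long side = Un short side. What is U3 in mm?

463 × 655 mm

Let U0's short side be w mm. w · w√2 = 2.43 m² = 2,430,000 mm², so w ≈ 1310.8 mm and w√2 ≈ 1853.8 mm → U0 = 1311 × 1854 mm.
U1: ⌊1854/2⌋ × 1311 = 927 × 1311 mm
U2: ⌊1311/2⌋ × 927 = 655 × 927 mm
U3: ⌊927/2⌋ × 655 = 463 × 655 mm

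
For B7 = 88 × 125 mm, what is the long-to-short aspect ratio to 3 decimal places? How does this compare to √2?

1.420

125 / 88 = 1.420
ISO 216 targets √2 ≈ 1.414; the +0.006 deviation is from mm rounding.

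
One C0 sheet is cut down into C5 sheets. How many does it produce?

Each ISO step halves the sheet: 1 × C0 → 2 × C1 → 4 × C2 → 8 × C3 → …
From C0 to C5 is 5 halving steps: 2^5 = 32.

32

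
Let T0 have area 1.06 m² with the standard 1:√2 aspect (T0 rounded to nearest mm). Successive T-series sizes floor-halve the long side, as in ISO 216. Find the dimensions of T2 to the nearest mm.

Let T0's short side be w mm. w · w√2 = 1.06 m² = 1,060,000 mm², so w ≈ 865.8 mm and w√2 ≈ 1224.4 mm → T0 = 866 × 1224 mm.
T1: ⌊1224/2⌋ × 866 = 612 × 866 mm
T2: ⌊866/2⌋ × 612 = 433 × 612 mm

433 × 612 mm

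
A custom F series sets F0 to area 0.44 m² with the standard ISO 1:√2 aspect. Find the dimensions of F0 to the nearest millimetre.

Let the short side be w mm. Then w · w√2 = 0.44 m² = 440,000 mm².
w² = 440,000/√2, so w ≈ 557.8 mm; long side = w√2 ≈ 788.8 mm.

558 × 789 mm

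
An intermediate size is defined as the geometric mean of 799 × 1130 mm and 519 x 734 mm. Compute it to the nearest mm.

644 × 911 mm

Short side: √(799 · 519) = √414681 ≈ 644.0 → 644 mm
Long side: √(1130 · 734) = √829420 ≈ 910.7 → 911 mm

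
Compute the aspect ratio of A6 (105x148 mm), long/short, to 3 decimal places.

148 / 105 = 1.410
ISO 216 targets √2 ≈ 1.414; the -0.005 deviation is from mm rounding.

1.410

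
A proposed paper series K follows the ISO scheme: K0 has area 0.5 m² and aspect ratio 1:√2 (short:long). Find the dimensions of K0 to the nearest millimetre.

Let the short side be w mm. Then w · w√2 = 0.5 m² = 500,000 mm².
w² = 500,000/√2, so w ≈ 594.6 mm; long side = w√2 ≈ 840.9 mm.

595 × 841 mm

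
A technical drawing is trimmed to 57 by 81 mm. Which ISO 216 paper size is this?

Aspect ratio 81/57 ≈ 1.421 — close to the ISO √2 ≈ 1.414.
In the C-series (envelope sizes, between A and B): C8 = 57 × 81 mm.

C8 (57 × 81 mm)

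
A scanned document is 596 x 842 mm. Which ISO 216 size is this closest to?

A1 (594 × 841 mm)

Aspect ratio 842/596 ≈ 1.413 — close to the ISO √2 ≈ 1.414.
In the A-series (A0 area = 1 m²): A1 = 594 × 841 mm.
Off by 3 mm total — nearest standard size.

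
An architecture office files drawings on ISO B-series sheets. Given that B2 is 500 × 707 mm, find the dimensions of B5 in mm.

176 × 250 mm

B3: ⌊707/2⌋ × 500 = 353 × 500 mm
B4: ⌊500/2⌋ × 353 = 250 × 353 mm
B5: ⌊353/2⌋ × 250 = 176 × 250 mm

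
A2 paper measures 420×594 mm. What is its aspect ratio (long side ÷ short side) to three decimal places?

594 / 420 = 1.414
Matches √2 ≈ 1.414 — the ISO 216 defining ratio.

1.414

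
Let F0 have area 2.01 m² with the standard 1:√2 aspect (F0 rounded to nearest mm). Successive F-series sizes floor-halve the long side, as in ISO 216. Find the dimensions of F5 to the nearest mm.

210 × 298 mm

Let F0's short side be w mm. w · w√2 = 2.01 m² = 2,010,000 mm², so w ≈ 1192.2 mm and w√2 ≈ 1686.0 mm → F0 = 1192 × 1686 mm.
F1: ⌊1686/2⌋ × 1192 = 843 × 1192 mm
F2: ⌊1192/2⌋ × 843 = 596 × 843 mm
F3: ⌊843/2⌋ × 596 = 421 × 596 mm
F4: ⌊596/2⌋ × 421 = 298 × 421 mm
F5: ⌊421/2⌋ × 298 = 210 × 298 mm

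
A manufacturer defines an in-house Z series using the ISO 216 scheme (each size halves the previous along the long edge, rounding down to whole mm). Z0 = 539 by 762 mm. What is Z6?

Z1: ⌊762/2⌋ × 539 = 381 × 539 mm
Z2: ⌊539/2⌋ × 381 = 269 × 381 mm
Z3: ⌊381/2⌋ × 269 = 190 × 269 mm
Z4: ⌊269/2⌋ × 190 = 134 × 190 mm
Z5: ⌊190/2⌋ × 134 = 95 × 134 mm
Z6: ⌊134/2⌋ × 95 = 67 × 95 mm

67 × 95 mm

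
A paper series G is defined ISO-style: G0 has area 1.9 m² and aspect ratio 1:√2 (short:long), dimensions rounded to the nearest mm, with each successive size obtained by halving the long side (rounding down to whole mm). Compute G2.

579 × 819 mm

Let G0's short side be w mm. w · w√2 = 1.9 m² = 1,900,000 mm², so w ≈ 1159.1 mm and w√2 ≈ 1639.2 mm → G0 = 1159 × 1639 mm.
G1: ⌊1639/2⌋ × 1159 = 819 × 1159 mm
G2: ⌊1159/2⌋ × 819 = 579 × 819 mm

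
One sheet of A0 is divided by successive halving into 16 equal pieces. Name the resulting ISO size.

16 = 2^4, so 4 halving steps.
A0 → A1 → … → A4 after 4 steps.

A4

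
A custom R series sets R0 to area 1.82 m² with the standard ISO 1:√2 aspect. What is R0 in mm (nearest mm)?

1134 × 1604 mm

Let the short side be w mm. Then w · w√2 = 1.82 m² = 1,820,000 mm².
w² = 1,820,000/√2, so w ≈ 1134.4 mm; long side = w√2 ≈ 1604.3 mm.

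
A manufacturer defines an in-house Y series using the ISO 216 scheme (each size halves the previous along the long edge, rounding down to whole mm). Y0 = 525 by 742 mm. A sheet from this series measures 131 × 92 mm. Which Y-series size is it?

Y5

Y0: 525 × 742 mm
Y1: 371 × 525 mm
Y2: 262 × 371 mm
Y3: 185 × 262 mm
Y4: 131 × 185 mm
Y5: 92 × 131 mm
Y6: 65 × 92 mm
→ matches Y5.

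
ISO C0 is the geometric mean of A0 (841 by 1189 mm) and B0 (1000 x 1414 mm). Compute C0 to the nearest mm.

Short: √(841 · 1000) = √841000 ≈ 917.1 mm.
Long: √(1189 · 1414) = √1681246 ≈ 1296.6 mm.

917 × 1297 mm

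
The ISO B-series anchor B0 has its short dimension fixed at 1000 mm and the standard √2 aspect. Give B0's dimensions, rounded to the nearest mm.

1000 × 1414 mm

Short side = 1000 mm; long side = 1000√2 ≈ 1414.2 mm.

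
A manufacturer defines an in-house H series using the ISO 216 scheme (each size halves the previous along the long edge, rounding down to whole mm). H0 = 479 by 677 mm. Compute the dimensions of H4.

H1: ⌊677/2⌋ × 479 = 338 × 479 mm
H2: ⌊479/2⌋ × 338 = 239 × 338 mm
H3: ⌊338/2⌋ × 239 = 169 × 239 mm
H4: ⌊239/2⌋ × 169 = 119 × 169 mm

119 × 169 mm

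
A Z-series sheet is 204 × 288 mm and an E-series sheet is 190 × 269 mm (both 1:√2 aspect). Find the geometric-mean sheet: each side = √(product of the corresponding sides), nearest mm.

197 × 278 mm

Short side: √(204 · 190) = √38760 ≈ 196.9 → 197 mm
Long side: √(288 · 269) = √77472 ≈ 278.3 → 278 mm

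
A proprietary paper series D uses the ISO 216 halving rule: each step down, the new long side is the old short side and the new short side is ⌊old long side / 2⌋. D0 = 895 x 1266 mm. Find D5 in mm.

D1: ⌊1266/2⌋ × 895 = 633 × 895 mm
D2: ⌊895/2⌋ × 633 = 447 × 633 mm
D3: ⌊633/2⌋ × 447 = 316 × 447 mm
D4: ⌊447/2⌋ × 316 = 223 × 316 mm
D5: ⌊316/2⌋ × 223 = 158 × 223 mm

158 × 223 mm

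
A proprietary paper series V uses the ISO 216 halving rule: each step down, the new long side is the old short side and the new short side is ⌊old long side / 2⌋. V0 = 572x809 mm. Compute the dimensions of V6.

71 × 101 mm

V1: ⌊809/2⌋ × 572 = 404 × 572 mm
V2: ⌊572/2⌋ × 404 = 286 × 404 mm
V3: ⌊404/2⌋ × 286 = 202 × 286 mm
V4: ⌊286/2⌋ × 202 = 143 × 202 mm
V5: ⌊202/2⌋ × 143 = 101 × 143 mm
V6: ⌊143/2⌋ × 101 = 71 × 101 mm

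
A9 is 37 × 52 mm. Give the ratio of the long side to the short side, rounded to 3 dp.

52 / 37 = 1.405
ISO 216 targets √2 ≈ 1.414; the -0.009 deviation is from mm rounding.

1.405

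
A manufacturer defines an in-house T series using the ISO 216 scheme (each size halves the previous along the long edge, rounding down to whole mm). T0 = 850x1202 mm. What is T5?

T1: ⌊1202/2⌋ × 850 = 601 × 850 mm
T2: ⌊850/2⌋ × 601 = 425 × 601 mm
T3: ⌊601/2⌋ × 425 = 300 × 425 mm
T4: ⌊425/2⌋ × 300 = 212 × 300 mm
T5: ⌊300/2⌋ × 212 = 150 × 212 mm

150 × 212 mm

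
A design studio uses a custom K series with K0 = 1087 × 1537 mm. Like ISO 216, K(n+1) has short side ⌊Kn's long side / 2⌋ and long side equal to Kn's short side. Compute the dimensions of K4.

271 × 384 mm

K1: ⌊1537/2⌋ × 1087 = 768 × 1087 mm
K2: ⌊1087/2⌋ × 768 = 543 × 768 mm
K3: ⌊768/2⌋ × 543 = 384 × 543 mm
K4: ⌊543/2⌋ × 384 = 271 × 384 mm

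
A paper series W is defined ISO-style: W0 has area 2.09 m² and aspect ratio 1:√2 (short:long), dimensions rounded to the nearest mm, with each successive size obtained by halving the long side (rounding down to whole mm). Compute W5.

214 × 304 mm

Let W0's short side be w mm. w · w√2 = 2.09 m² = 2,090,000 mm², so w ≈ 1215.7 mm and w√2 ≈ 1719.2 mm → W0 = 1216 × 1719 mm.
W1: ⌊1719/2⌋ × 1216 = 859 × 1216 mm
W2: ⌊1216/2⌋ × 859 = 608 × 859 mm
W3: ⌊859/2⌋ × 608 = 429 × 608 mm
W4: ⌊608/2⌋ × 429 = 304 × 429 mm
W5: ⌊429/2⌋ × 304 = 214 × 304 mm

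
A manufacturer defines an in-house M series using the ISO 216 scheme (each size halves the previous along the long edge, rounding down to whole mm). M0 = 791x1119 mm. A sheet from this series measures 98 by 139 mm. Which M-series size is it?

M6

M0: 791 × 1119 mm
M1: 559 × 791 mm
M2: 395 × 559 mm
M3: 279 × 395 mm
M4: 197 × 279 mm
M5: 139 × 197 mm
M6: 98 × 139 mm
M7: 69 × 98 mm
→ matches M6.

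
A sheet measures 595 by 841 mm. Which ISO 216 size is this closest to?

Aspect ratio 841/595 ≈ 1.413 — close to the ISO √2 ≈ 1.414.
In the A-series (A0 area = 1 m²): A1 = 594 × 841 mm.
Off by 1 mm total — nearest standard size.

A1 (594 × 841 mm)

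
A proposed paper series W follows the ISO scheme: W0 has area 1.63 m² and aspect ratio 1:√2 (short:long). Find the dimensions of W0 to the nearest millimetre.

Let the short side be w mm. Then w · w√2 = 1.63 m² = 1,630,000 mm².
w² = 1,630,000/√2, so w ≈ 1073.6 mm; long side = w√2 ≈ 1518.3 mm.

1074 × 1518 mm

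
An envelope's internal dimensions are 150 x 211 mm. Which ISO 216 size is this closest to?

Aspect ratio 211/150 ≈ 1.407 — close to the ISO √2 ≈ 1.414.
In the A-series (A0 area = 1 m²): A5 = 148 × 210 mm.
Off by 3 mm total — nearest standard size.

A5 (148 × 210 mm)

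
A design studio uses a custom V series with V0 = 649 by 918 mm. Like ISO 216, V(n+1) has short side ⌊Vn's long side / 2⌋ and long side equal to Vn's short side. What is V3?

V1: ⌊918/2⌋ × 649 = 459 × 649 mm
V2: ⌊649/2⌋ × 459 = 324 × 459 mm
V3: ⌊459/2⌋ × 324 = 229 × 324 mm

229 × 324 mm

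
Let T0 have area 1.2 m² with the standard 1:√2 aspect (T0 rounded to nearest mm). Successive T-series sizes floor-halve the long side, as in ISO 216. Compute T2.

Let T0's short side be w mm. w · w√2 = 1.2 m² = 1,200,000 mm², so w ≈ 921.2 mm and w√2 ≈ 1302.7 mm → T0 = 921 × 1303 mm.
T1: ⌊1303/2⌋ × 921 = 651 × 921 mm
T2: ⌊921/2⌋ × 651 = 460 × 651 mm

460 × 651 mm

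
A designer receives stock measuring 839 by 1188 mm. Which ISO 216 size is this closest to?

Aspect ratio 1188/839 ≈ 1.416 — close to the ISO √2 ≈ 1.414.
In the A-series (A0 area = 1 m²): A0 = 841 × 1189 mm.
Off by 3 mm total — nearest standard size.

A0 (841 × 1189 mm)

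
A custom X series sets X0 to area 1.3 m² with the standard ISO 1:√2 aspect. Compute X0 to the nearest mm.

Let the short side be w mm. Then w · w√2 = 1.3 m² = 1,300,000 mm².
w² = 1,300,000/√2, so w ≈ 958.8 mm; long side = w√2 ≈ 1355.9 mm.

959 × 1356 mm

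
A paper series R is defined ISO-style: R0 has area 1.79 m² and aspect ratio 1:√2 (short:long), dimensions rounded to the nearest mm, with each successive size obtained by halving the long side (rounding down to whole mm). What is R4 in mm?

Let R0's short side be w mm. w · w√2 = 1.79 m² = 1,790,000 mm², so w ≈ 1125.0 mm and w√2 ≈ 1591.1 mm → R0 = 1125 × 1591 mm.
R1: ⌊1591/2⌋ × 1125 = 795 × 1125 mm
R2: ⌊1125/2⌋ × 795 = 562 × 795 mm
R3: ⌊795/2⌋ × 562 = 397 × 562 mm
R4: ⌊562/2⌋ × 397 = 281 × 397 mm

281 × 397 mm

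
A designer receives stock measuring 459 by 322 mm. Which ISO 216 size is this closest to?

Aspect ratio 459/322 ≈ 1.425 — close to the ISO √2 ≈ 1.414.
In the C-series (envelope sizes, between A and B): C3 = 324 × 458 mm.
Off by 3 mm total — nearest standard size.

C3 (324 × 458 mm)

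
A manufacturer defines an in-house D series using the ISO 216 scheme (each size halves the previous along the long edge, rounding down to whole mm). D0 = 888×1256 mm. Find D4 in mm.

D1 = 628 × 888 mm (from D0 by 1 halving).
D2: ⌊888/2⌋ × 628 = 444 × 628 mm
D3: ⌊628/2⌋ × 444 = 314 × 444 mm
D4: ⌊444/2⌋ × 314 = 222 × 314 mm

222 × 314 mm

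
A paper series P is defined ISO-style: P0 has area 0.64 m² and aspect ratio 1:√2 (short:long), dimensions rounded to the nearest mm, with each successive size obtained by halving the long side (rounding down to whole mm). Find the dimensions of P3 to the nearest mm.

237 × 336 mm

Let P0's short side be w mm. w · w√2 = 0.64 m² = 640,000 mm², so w ≈ 672.7 mm and w√2 ≈ 951.4 mm → P0 = 673 × 951 mm.
P1: ⌊951/2⌋ × 673 = 475 × 673 mm
P2: ⌊673/2⌋ × 475 = 336 × 475 mm
P3: ⌊475/2⌋ × 336 = 237 × 336 mm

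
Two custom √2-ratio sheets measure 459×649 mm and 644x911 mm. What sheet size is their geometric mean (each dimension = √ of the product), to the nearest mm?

Short side: √(459 · 644) = √295596 ≈ 543.7 → 544 mm
Long side: √(649 · 911) = √591239 ≈ 768.9 → 769 mm

544 × 769 mm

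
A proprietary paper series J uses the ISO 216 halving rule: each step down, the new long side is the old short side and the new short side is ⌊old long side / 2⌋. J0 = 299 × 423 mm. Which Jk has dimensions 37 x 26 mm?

J0: 299 × 423 mm
J1: 211 × 299 mm
J2: 149 × 211 mm
J3: 105 × 149 mm
J4: 74 × 105 mm
J5: 52 × 74 mm
J6: 37 × 52 mm
J7: 26 × 37 mm
J8: 18 × 26 mm
→ matches J7.

J7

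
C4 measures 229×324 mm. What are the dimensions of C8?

C5: ⌊324/2⌋ × 229 = 162 × 229 mm
C6: ⌊229/2⌋ × 162 = 114 × 162 mm
C7: ⌊162/2⌋ × 114 = 81 × 114 mm
C8: ⌊114/2⌋ × 81 = 57 × 81 mm

57 × 81 mm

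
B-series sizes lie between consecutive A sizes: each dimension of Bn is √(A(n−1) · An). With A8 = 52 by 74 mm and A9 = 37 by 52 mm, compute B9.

44 × 62 mm

Short side: √(52 · 37) = √1924 ≈ 43.9 → 44 mm
Long side: √(74 · 52) = √3848 ≈ 62.0 → 62 mm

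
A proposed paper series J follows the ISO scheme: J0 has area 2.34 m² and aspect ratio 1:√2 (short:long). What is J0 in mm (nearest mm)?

1286 × 1819 mm

Let the short side be w mm. Then w · w√2 = 2.34 m² = 2,340,000 mm².
w² = 2,340,000/√2, so w ≈ 1286.3 mm; long side = w√2 ≈ 1819.1 mm.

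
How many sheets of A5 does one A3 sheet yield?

A3 = 297 × 420 mm; A5 = 148 × 210 mm.
Each halving step doubles the count; 2 steps from A3 to A5.
2^2 = 4.

4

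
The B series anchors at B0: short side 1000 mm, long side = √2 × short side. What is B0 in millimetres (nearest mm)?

1000 × 1414 mm

Short side = 1000 mm; long side = 1000√2 ≈ 1414.2 mm.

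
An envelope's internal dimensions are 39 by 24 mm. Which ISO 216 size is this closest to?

Aspect ratio 39/24 ≈ 1.625 (ISO target is √2 ≈ 1.414).
In the A-series (A0 area = 1 m²): A10 = 26 × 37 mm.
Off by 4 mm total — nearest standard size.

A10 (26 × 37 mm)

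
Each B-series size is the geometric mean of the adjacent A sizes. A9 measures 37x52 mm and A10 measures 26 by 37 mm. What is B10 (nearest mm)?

31 × 44 mm

Short side: √(37 · 26) = √962 ≈ 31.0 → 31 mm
Long side: √(52 · 37) = √1924 ≈ 43.9 → 44 mm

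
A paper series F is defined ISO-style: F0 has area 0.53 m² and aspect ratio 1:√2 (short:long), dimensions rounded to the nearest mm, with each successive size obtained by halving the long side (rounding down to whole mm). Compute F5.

108 × 153 mm

Let F0's short side be w mm. w · w√2 = 0.53 m² = 530,000 mm², so w ≈ 612.2 mm and w√2 ≈ 865.8 mm → F0 = 612 × 866 mm.
F1: ⌊866/2⌋ × 612 = 433 × 612 mm
F2: ⌊612/2⌋ × 433 = 306 × 433 mm
F3: ⌊433/2⌋ × 306 = 216 × 306 mm
F4: ⌊306/2⌋ × 216 = 153 × 216 mm
F5: ⌊216/2⌋ × 153 = 108 × 153 mm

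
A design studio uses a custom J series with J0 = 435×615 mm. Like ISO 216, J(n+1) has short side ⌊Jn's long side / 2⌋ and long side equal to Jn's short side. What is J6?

J1: ⌊615/2⌋ × 435 = 307 × 435 mm
J2: ⌊435/2⌋ × 307 = 217 × 307 mm
J3: ⌊307/2⌋ × 217 = 153 × 217 mm
J4: ⌊217/2⌋ × 153 = 108 × 153 mm
J5: ⌊153/2⌋ × 108 = 76 × 108 mm
J6: ⌊108/2⌋ × 76 = 54 × 76 mm

54 × 76 mm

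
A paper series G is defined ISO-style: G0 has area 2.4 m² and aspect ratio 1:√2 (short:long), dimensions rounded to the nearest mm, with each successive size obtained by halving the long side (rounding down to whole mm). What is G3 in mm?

Let G0's short side be w mm. w · w√2 = 2.4 m² = 2,400,000 mm², so w ≈ 1302.7 mm and w√2 ≈ 1842.3 mm → G0 = 1303 × 1842 mm.
G1: ⌊1842/2⌋ × 1303 = 921 × 1303 mm
G2: ⌊1303/2⌋ × 921 = 651 × 921 mm
G3: ⌊921/2⌋ × 651 = 460 × 651 mm

460 × 651 mm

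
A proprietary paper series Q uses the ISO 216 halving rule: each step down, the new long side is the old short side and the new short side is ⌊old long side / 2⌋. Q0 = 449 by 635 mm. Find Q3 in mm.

158 × 224 mm

Q1 = 317 × 449 mm (from Q0 by 1 halving).
Q2: ⌊449/2⌋ × 317 = 224 × 317 mm
Q3: ⌊317/2⌋ × 224 = 158 × 224 mm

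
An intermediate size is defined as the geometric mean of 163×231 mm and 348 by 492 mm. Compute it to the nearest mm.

Short side: √(163 · 348) = √56724 ≈ 238.2 → 238 mm
Long side: √(231 · 492) = √113652 ≈ 337.1 → 337 mm

238 × 337 mm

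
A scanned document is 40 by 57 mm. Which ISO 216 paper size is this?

C9 (40 × 57 mm)

Aspect ratio 57/40 ≈ 1.425 — close to the ISO √2 ≈ 1.414.
In the C-series (envelope sizes, between A and B): C9 = 40 × 57 mm.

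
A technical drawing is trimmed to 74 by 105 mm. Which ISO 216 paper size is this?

Aspect ratio 105/74 ≈ 1.419 — close to the ISO √2 ≈ 1.414.
In the A-series (A0 area = 1 m²): A7 = 74 × 105 mm.

A7 (74 × 105 mm)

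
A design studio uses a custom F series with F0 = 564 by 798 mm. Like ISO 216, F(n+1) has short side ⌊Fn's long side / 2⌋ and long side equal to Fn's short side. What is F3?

199 × 282 mm

F1: ⌊798/2⌋ × 564 = 399 × 564 mm
F2: ⌊564/2⌋ × 399 = 282 × 399 mm
F3: ⌊399/2⌋ × 282 = 199 × 282 mm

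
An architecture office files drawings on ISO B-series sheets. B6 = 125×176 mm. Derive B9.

B7: ⌊176/2⌋ × 125 = 88 × 125 mm
B8: ⌊125/2⌋ × 88 = 62 × 88 mm
B9: ⌊88/2⌋ × 62 = 44 × 62 mm

44 × 62 mm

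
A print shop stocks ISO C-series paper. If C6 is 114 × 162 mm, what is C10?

C7: ⌊162/2⌋ × 114 = 81 × 114 mm
C8: ⌊114/2⌋ × 81 = 57 × 81 mm
C9: ⌊81/2⌋ × 57 = 40 × 57 mm
C10: ⌊57/2⌋ × 40 = 28 × 40 mm

28 × 40 mm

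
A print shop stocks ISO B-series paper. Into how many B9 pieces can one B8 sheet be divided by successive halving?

2

Each ISO step halves the sheet: 1 × B8 → 2 × B9
From B8 to B9 is 1 halving step: 2^1 = 2.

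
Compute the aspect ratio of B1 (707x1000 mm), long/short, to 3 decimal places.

1.414

1000 / 707 = 1.414
Matches √2 ≈ 1.414 — the ISO 216 defining ratio.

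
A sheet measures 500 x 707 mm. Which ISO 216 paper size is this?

Aspect ratio 707/500 ≈ 1.414 — close to the ISO √2 ≈ 1.414.
In the B-series (B0 = 1000 × 1414 mm): B2 = 500 × 707 mm.

B2 (500 × 707 mm)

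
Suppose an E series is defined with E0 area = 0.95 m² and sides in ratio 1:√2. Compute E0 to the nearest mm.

Let the short side be w mm. Then w · w√2 = 0.95 m² = 950,000 mm².
w² = 950,000/√2, so w ≈ 819.6 mm; long side = w√2 ≈ 1159.1 mm.

820 × 1159 mm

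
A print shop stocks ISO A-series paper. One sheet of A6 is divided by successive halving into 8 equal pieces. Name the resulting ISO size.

A9

8 = 2^3, so 3 halving steps.
A6 → A7 → … → A9 after 3 steps.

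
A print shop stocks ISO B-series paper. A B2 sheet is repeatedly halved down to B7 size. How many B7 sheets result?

32

Each ISO step halves the sheet: 1 × B2 → 2 × B3 → 4 × B4 → 8 × B5 → …
From B2 to B7 is 5 halving steps: 2^5 = 32.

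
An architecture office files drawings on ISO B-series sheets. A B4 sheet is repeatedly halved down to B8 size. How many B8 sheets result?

16

Each ISO step halves the sheet: 1 × B4 → 2 × B5 → 4 × B6 → 8 × B7 → …
From B4 to B8 is 4 halving steps: 2^4 = 16.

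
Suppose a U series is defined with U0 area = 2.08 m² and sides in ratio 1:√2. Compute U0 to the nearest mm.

1213 × 1715 mm

Let the short side be w mm. Then w · w√2 = 2.08 m² = 2,080,000 mm².
w² = 2,080,000/√2, so w ≈ 1212.8 mm; long side = w√2 ≈ 1715.1 mm.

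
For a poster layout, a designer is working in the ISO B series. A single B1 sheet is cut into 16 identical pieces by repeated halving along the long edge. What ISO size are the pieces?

16 = 2^4, so 4 halving steps.
B1 → B2 → … → B5 after 4 steps.

B5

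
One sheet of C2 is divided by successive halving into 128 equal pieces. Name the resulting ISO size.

128 = 2^7, so 7 halving steps.
C2 → C3 → … → C9 after 7 steps.

C9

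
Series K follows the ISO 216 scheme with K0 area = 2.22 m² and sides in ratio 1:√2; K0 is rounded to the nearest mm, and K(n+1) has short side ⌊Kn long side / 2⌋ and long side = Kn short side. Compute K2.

626 × 886 mm

Let K0's short side be w mm. w · w√2 = 2.22 m² = 2,220,000 mm², so w ≈ 1252.9 mm and w√2 ≈ 1771.9 mm → K0 = 1253 × 1772 mm.
K1: ⌊1772/2⌋ × 1253 = 886 × 1253 mm
K2: ⌊1253/2⌋ × 886 = 626 × 886 mm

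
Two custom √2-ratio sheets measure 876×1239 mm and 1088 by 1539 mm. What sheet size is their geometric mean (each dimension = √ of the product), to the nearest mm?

Short side: √(876 · 1088) = √953088 ≈ 976.3 → 976 mm
Long side: √(1239 · 1539) = √1906821 ≈ 1380.9 → 1381 mm

976 × 1381 mm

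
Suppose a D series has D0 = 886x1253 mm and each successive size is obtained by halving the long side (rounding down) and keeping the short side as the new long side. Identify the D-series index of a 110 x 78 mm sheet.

D7

D0: 886 × 1253 mm
D1: 626 × 886 mm
D2: 443 × 626 mm
D3: 313 × 443 mm
D4: 221 × 313 mm
D5: 156 × 221 mm
D6: 110 × 156 mm
D7: 78 × 110 mm
D8: 55 × 78 mm
→ matches D7.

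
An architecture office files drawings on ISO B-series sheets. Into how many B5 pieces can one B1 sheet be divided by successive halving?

16

Each ISO step halves the sheet: 1 × B1 → 2 × B2 → 4 × B3 → 8 × B4 → …
From B1 to B5 is 4 halving steps: 2^4 = 16.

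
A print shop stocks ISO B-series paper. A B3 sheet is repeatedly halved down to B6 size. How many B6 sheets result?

Each ISO step halves the sheet: 1 × B3 → 2 × B4 → 4 × B5 → 8 × B6
From B3 to B6 is 3 halving steps: 2^3 = 8.

8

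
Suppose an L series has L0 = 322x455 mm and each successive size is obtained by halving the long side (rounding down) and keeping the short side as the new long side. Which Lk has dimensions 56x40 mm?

L0: 322 × 455 mm
L1: 227 × 322 mm
L2: 161 × 227 mm
L3: 113 × 161 mm
L4: 80 × 113 mm
L5: 56 × 80 mm
L6: 40 × 56 mm
L7: 28 × 40 mm
→ matches L6.

L6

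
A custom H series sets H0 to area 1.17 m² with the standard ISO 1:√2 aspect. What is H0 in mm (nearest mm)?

910 × 1286 mm

Let the short side be w mm. Then w · w√2 = 1.17 m² = 1,170,000 mm².
w² = 1,170,000/√2, so w ≈ 909.6 mm; long side = w√2 ≈ 1286.3 mm.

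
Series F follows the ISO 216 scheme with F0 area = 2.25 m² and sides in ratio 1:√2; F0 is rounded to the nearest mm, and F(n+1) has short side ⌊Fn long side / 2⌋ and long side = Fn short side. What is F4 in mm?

Let F0's short side be w mm. w · w√2 = 2.25 m² = 2,250,000 mm², so w ≈ 1261.3 mm and w√2 ≈ 1783.8 mm → F0 = 1261 × 1784 mm.
F1: ⌊1784/2⌋ × 1261 = 892 × 1261 mm
F2: ⌊1261/2⌋ × 892 = 630 × 892 mm
F3: ⌊892/2⌋ × 630 = 446 × 630 mm
F4: ⌊630/2⌋ × 446 = 315 × 446 mm

315 × 446 mm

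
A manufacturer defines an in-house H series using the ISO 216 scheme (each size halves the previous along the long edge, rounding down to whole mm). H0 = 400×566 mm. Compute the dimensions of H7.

35 × 50 mm

H1 = 283 × 400 mm (from H0 by 1 halving).
H2: ⌊400/2⌋ × 283 = 200 × 283 mm
H3: ⌊283/2⌋ × 200 = 141 × 200 mm
H4: ⌊200/2⌋ × 141 = 100 × 141 mm
H5: ⌊141/2⌋ × 100 = 70 × 100 mm
H6: ⌊100/2⌋ × 70 = 50 × 70 mm
H7: ⌊70/2⌋ × 50 = 35 × 50 mm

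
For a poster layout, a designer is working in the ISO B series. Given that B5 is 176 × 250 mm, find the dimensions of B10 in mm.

B6: ⌊250/2⌋ × 176 = 125 × 176 mm
B7: ⌊176/2⌋ × 125 = 88 × 125 mm
B8: ⌊125/2⌋ × 88 = 62 × 88 mm
B9: ⌊88/2⌋ × 62 = 44 × 62 mm
B10: ⌊62/2⌋ × 44 = 31 × 44 mm

31 × 44 mm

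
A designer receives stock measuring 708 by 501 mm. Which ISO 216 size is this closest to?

B2 (500 × 707 mm)

Aspect ratio 708/501 ≈ 1.413 — close to the ISO √2 ≈ 1.414.
In the B-series (B0 = 1000 × 1414 mm): B2 = 500 × 707 mm.
Off by 2 mm total — nearest standard size.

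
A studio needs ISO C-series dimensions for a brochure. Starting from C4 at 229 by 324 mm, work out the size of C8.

C5: ⌊324/2⌋ × 229 = 162 × 229 mm
C6: ⌊229/2⌋ × 162 = 114 × 162 mm
C7: ⌊162/2⌋ × 114 = 81 × 114 mm
C8: ⌊114/2⌋ × 81 = 57 × 81 mm

57 × 81 mm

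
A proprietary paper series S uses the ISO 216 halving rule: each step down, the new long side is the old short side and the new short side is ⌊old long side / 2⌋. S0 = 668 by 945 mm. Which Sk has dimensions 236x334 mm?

S0: 668 × 945 mm
S1: 472 × 668 mm
S2: 334 × 472 mm
S3: 236 × 334 mm
S4: 167 × 236 mm
→ matches S3.

S3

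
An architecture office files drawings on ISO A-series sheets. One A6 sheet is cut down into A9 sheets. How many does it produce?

A6 = 105 × 148 mm; A9 = 37 × 52 mm.
Each halving step doubles the count; 3 steps from A6 to A9.
2^3 = 8.

8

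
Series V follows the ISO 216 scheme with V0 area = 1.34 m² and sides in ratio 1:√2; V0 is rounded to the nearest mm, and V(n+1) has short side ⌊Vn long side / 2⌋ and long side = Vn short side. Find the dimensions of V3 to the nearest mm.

344 × 486 mm

Let V0's short side be w mm. w · w√2 = 1.34 m² = 1,340,000 mm², so w ≈ 973.4 mm and w√2 ≈ 1376.6 mm → V0 = 973 × 1377 mm.
V1: ⌊1377/2⌋ × 973 = 688 × 973 mm
V2: ⌊973/2⌋ × 688 = 486 × 688 mm
V3: ⌊688/2⌋ × 486 = 344 × 486 mm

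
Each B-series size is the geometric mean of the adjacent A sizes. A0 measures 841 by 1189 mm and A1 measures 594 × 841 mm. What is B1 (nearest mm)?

707 × 1000 mm

Short side: √(841 · 594) = √499554 ≈ 706.8 → 707 mm
Long side: √(1189 · 841) = √999949 ≈ 1000.0 → 1000 mm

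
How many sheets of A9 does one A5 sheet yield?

Each ISO step halves the sheet: 1 × A5 → 2 × A6 → 4 × A7 → 8 × A8 → …
From A5 to A9 is 4 halving steps: 2^4 = 16.

16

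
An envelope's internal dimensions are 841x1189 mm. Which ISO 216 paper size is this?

Aspect ratio 1189/841 ≈ 1.414 — close to the ISO √2 ≈ 1.414.
In the A-series (A0 area = 1 m²): A0 = 841 × 1189 mm.

A0 (841 × 1189 mm)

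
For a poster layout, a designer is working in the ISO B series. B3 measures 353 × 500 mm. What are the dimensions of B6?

B4: ⌊500/2⌋ × 353 = 250 × 353 mm
B5: ⌊353/2⌋ × 250 = 176 × 250 mm
B6: ⌊250/2⌋ × 176 = 125 × 176 mm

125 × 176 mm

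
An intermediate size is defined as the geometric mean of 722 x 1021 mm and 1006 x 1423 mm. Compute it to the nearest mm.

852 × 1205 mm

Short side: √(722 · 1006) = √726332 ≈ 852.3 → 852 mm
Long side: √(1021 · 1423) = √1452883 ≈ 1205.4 → 1205 mm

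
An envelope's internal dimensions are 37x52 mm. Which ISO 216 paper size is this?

Aspect ratio 52/37 ≈ 1.405 — close to the ISO √2 ≈ 1.414.
In the A-series (A0 area = 1 m²): A9 = 37 × 52 mm.

A9 (37 × 52 mm)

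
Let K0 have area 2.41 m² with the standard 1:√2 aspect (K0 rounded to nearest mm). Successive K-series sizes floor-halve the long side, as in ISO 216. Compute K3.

461 × 652 mm

Let K0's short side be w mm. w · w√2 = 2.41 m² = 2,410,000 mm², so w ≈ 1305.4 mm and w√2 ≈ 1846.1 mm → K0 = 1305 × 1846 mm.
K1: ⌊1846/2⌋ × 1305 = 923 × 1305 mm
K2: ⌊1305/2⌋ × 923 = 652 × 923 mm
K3: ⌊923/2⌋ × 652 = 461 × 652 mm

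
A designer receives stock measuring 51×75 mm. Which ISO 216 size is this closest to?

A8 (52 × 74 mm)

Aspect ratio 75/51 ≈ 1.471 (ISO target is √2 ≈ 1.414).
In the A-series (A0 area = 1 m²): A8 = 52 × 74 mm.
Off by 2 mm total — nearest standard size.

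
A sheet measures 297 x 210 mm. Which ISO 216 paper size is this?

A4 (210 × 297 mm)

Aspect ratio 297/210 ≈ 1.414 — close to the ISO √2 ≈ 1.414.
In the A-series (A0 area = 1 m²): A4 = 210 × 297 mm.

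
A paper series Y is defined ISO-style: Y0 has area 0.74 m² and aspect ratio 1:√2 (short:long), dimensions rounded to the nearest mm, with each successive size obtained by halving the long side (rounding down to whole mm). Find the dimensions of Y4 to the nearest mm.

Let Y0's short side be w mm. w · w√2 = 0.74 m² = 740,000 mm², so w ≈ 723.4 mm and w√2 ≈ 1023.0 mm → Y0 = 723 × 1023 mm.
Y1: ⌊1023/2⌋ × 723 = 511 × 723 mm
Y2: ⌊723/2⌋ × 511 = 361 × 511 mm
Y3: ⌊511/2⌋ × 361 = 255 × 361 mm
Y4: ⌊361/2⌋ × 255 = 180 × 255 mm

180 × 255 mm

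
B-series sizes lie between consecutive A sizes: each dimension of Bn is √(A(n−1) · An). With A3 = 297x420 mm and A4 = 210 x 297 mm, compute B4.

250 × 353 mm

Short side: √(297 · 210) = √62370 ≈ 249.7 → 250 mm
Long side: √(420 · 297) = √124740 ≈ 353.2 → 353 mm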